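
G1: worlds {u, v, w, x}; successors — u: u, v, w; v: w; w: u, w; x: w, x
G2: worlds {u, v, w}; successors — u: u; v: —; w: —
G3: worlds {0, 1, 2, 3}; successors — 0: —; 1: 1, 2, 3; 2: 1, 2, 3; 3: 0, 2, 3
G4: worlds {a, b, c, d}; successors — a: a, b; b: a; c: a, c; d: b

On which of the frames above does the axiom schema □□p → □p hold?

G1, G2, G3

Frame correspondent (Sahlqvist): ∀x ∀y (Rxy → ∃z (Rxz ∧ Rzy)) — i.e. density.
G1: ✓.
G2: ✓.
G3: ✓.
G4: fails — Rdb but no z with Rdz and Rzb.
Valid on: G1, G2, G3.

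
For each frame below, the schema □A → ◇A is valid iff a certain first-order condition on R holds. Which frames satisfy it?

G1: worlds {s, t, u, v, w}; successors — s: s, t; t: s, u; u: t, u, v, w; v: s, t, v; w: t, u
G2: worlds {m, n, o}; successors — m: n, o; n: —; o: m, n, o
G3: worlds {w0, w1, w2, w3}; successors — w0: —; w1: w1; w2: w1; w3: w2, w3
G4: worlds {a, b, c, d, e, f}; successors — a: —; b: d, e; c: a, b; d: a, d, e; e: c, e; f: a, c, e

This is the axiom for seriality; its first-order frame correspondent is ∀x ∃y Rxy.
G1: holds.
G2: fails — world n has no successor.
G3: fails — world w0 has no successor.
G4: fails — world a has no successor.

G1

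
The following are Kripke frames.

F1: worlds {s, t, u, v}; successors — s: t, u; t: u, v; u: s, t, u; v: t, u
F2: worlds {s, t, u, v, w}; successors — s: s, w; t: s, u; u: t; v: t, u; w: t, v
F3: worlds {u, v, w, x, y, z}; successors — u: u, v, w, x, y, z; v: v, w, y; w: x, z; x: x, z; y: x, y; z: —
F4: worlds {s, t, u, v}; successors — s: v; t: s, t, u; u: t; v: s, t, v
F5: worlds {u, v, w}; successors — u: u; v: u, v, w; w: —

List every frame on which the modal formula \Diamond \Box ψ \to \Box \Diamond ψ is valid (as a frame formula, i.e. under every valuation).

Frame correspondent (Sahlqvist): \forall x \forall y \forall z (Rxy \wedge Rxz \to \exists w (Ryw \wedge Rzw)) — i.e. convergence.
F1: satisfies the condition.
F2: fails — Rsw and Rss but w and s have no common successor.
F3: fails — Ruv and Ruz but v and z have no common successor.
F4: fails — Rts and Rtt but s and t have no common successor.
F5: fails — Rvu and Rvw but u and w have no common successor.

F1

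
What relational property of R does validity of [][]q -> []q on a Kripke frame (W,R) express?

density: forall x forall y (Rxy -> exists z (Rxz & Rzy))

Suppose □□q→□q is valid. Take Rxy and set V(q)={w : xR²w}. Then □□q at x, so □q at x, so q at y, i.e. ∃z(Rxz∧Rzy).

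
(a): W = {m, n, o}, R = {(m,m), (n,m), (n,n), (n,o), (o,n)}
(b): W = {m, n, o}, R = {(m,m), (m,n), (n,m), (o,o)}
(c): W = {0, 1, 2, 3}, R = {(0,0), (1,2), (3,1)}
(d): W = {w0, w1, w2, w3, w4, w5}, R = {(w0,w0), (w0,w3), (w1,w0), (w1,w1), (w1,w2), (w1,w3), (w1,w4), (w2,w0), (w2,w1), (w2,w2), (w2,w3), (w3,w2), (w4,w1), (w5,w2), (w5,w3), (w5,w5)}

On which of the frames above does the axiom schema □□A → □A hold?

(a), (b), (d)

This is the axiom for density; its first-order frame correspondent is ∀x ∀y (Rxy → ∃z (Rxz ∧ Rzy)).
(a): holds.
(b): holds.
(c): fails — R12 but no z with R1z and Rz2.
(d): holds.
Valid on: (a), (b), (d).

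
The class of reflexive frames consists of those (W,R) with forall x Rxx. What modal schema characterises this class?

The condition is reflexivity. The T schema □s → s defines it.

□s → s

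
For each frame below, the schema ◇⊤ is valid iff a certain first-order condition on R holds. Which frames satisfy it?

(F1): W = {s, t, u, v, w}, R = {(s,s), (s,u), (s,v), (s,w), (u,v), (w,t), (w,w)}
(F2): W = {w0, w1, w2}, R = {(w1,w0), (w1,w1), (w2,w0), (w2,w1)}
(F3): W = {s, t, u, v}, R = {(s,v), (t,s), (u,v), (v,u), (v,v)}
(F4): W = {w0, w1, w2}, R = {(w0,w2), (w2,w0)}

(F3)

This is the axiom for seriality; its first-order frame correspondent is ∀x ∃y Rxy.
(F1): fails — world t has no successor.
(F2): fails — world w0 has no successor.
(F3): ✓.
(F4): fails — world w1 has no successor.
Valid on: (F3).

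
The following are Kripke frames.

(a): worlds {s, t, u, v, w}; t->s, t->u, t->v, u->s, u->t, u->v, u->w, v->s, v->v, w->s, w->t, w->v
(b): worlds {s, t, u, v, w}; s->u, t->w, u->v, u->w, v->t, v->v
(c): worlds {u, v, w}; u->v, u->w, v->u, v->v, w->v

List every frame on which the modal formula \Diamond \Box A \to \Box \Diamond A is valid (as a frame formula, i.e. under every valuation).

(c)

Frame correspondent (Sahlqvist): \forall x \forall y \forall z (Rxy \wedge Rxz \to \exists w (Ryw \wedge Rzw)) — i.e. convergence.
(a): fails — Rtv and Rts but v and s have no common successor.
(b): fails — Rtw and Rtw but w and w have no common successor.
(c): ✓.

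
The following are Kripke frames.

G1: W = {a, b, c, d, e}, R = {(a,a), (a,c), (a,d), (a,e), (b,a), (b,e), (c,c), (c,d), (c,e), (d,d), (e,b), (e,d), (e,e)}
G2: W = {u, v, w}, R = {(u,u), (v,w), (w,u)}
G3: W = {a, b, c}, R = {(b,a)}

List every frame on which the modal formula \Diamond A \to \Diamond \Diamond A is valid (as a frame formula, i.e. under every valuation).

G1

This is the axiom for a generalized confluence (Geach) condition; its first-order frame correspondent is \forall x \forall y (xRy \to \exists w (y = w \wedge x R^2 w)).
G1: satisfies the condition.
G2: fails — vRw but no t with w=t and vR²t.
G3: fails — bRa but no w with a=w and bR²w.
Valid on: G1.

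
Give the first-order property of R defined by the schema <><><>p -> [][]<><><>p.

forall x forall y forall z ((x R^3 y & x R^2 z) -> exists w (y = w & z R^3 w))

This is a Sahlqvist (Geach-type) schema ◇^3□^0p → □^2◇^3p.
First-order correspondent: forall x forall y forall z ((x R^3 y & x R^2 z) -> exists w (y = w & z R^3 w)).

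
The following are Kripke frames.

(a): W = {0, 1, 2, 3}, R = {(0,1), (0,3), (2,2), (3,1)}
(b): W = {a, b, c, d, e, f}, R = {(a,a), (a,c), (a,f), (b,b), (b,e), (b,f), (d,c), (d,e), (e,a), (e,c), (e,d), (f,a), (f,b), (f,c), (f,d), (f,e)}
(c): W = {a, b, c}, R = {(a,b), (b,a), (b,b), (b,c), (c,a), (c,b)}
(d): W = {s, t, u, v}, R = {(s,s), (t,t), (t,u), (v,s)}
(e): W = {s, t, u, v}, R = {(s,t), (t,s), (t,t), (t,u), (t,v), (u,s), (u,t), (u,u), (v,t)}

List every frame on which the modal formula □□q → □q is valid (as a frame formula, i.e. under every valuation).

(c), (d), (e)

Frame correspondent (Sahlqvist): ∀x ∀y (Rxy → ∃z (Rxz ∧ Rzy)) — i.e. density.
(a): fails — R03 but no z with R0z and Rz3.
(b): fails — Rde but no z with Rdz and Rze.
(c): holds.
(d): holds.
(e): holds.
Valid on: (c), (d), (e).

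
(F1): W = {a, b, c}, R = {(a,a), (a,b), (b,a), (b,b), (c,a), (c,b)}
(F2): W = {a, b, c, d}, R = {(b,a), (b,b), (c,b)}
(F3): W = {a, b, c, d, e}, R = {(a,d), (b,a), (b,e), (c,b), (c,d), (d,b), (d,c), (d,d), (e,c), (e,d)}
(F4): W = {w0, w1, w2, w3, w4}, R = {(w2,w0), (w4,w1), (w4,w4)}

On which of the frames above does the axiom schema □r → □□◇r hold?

(F1)

This is the axiom for a generalized confluence (Geach) condition; its first-order frame correspondent is ∀x ∀z (xR²z → ∃w (xRw ∧ zRw)).
(F1): condition met.
(F2): fails — bR²a but no w with bRw and aRw.
(F3): fails — aR²b but no w with aRw and bRw.
(F4): fails — w4R²w1 but no w with w4Rw and w1Rw.
Valid on: (F1).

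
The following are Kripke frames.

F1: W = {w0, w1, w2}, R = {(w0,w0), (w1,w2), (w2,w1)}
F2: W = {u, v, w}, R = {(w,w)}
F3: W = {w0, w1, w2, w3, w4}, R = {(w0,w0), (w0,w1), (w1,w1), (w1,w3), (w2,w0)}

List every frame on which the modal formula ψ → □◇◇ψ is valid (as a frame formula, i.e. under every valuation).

The schema corresponds to a generalized confluence (Geach) condition: ∀x ∀z (xRz → ∃w (x = w ∧ zR²w)).
F1: fails — w1Rw2 but no w with w1=w and w2R²w.
F2: condition met.
F3: fails — w0Rw1 but no w with w0=w and w1R²w.
Valid on: F2.

F2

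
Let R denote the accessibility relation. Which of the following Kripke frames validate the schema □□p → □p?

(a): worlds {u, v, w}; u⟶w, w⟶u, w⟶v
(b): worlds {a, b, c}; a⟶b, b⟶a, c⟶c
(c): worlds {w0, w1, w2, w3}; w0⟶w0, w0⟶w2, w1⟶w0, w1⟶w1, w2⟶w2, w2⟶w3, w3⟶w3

Frame correspondent (Sahlqvist): ∀x ∀y (Rxy → ∃z (Rxz ∧ Rzy)) — i.e. density.
(a): fails — Rwu but no z with Rwz and Rzu.
(b): fails — Rab but no z with Raz and Rzb.
(c): satisfies the condition.
Valid on: (c).

(c)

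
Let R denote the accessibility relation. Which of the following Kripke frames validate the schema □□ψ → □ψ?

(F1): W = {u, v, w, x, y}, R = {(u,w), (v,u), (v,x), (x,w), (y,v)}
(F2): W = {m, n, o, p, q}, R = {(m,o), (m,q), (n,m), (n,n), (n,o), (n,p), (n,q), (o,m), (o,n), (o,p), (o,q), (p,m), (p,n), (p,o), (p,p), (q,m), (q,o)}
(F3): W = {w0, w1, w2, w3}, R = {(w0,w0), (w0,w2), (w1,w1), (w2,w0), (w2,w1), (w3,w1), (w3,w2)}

(F2)

The schema corresponds to density: ∀x ∀y (Rxy → ∃z (Rxz ∧ Rzy)).
(F1): fails — Rxw but no z with Rxz and Rzw.
(F2): holds.
(F3): fails — Rw3w2 but no z with Rw3z and Rzw2.
Valid on: (F2).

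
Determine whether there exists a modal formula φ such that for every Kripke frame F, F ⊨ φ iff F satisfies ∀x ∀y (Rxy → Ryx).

Yes: it is symmetry, defined by the B schema q → □◇q.
Suppose q→□◇q is valid. Take Rxy and set V(q)={x}. Then q at x, so □◇q at x, so ◇q at y, so some z with Ryz has q; z=x, i.e. Ryx.

Yes, by q → □◇q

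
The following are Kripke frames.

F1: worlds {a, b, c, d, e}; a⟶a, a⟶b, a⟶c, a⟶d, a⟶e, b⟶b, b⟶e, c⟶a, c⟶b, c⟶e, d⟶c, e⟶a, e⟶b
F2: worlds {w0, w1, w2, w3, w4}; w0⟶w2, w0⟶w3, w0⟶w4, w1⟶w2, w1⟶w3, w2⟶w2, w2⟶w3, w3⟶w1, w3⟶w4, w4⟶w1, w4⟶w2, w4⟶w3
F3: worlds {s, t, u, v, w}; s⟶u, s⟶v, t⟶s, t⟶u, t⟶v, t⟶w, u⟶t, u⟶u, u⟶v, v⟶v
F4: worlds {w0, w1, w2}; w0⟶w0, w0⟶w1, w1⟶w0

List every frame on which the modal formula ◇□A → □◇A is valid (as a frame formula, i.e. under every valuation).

This is the axiom for convergence; its first-order frame correspondent is ∀x ∀y ∀z (Rxy ∧ Rxz → ∃w (Ryw ∧ Rzw)).
F1: fails — Rab and Rad but b and d have no common successor.
F2: fails — Rw0w2 and Rw0w3 but w2 and w3 have no common successor.
F3: fails — Rtv and Rtw but v and w have no common successor.
F4: satisfies the condition.

F4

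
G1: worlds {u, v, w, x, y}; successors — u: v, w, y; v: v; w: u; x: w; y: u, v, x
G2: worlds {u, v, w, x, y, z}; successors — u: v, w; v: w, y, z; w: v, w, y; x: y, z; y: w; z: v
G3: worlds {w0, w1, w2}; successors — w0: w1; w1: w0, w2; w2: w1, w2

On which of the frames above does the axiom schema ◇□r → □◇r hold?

G3

The schema corresponds to convergence: ∀x ∀y ∀z (Rxy ∧ Rxz → ∃w (Ryw ∧ Rzw)).
G1: fails — Ruv and Ruw but v and w have no common successor.
G2: fails — Rvz and Rvy but z and y have no common successor.
G3: holds.
Valid on: G3.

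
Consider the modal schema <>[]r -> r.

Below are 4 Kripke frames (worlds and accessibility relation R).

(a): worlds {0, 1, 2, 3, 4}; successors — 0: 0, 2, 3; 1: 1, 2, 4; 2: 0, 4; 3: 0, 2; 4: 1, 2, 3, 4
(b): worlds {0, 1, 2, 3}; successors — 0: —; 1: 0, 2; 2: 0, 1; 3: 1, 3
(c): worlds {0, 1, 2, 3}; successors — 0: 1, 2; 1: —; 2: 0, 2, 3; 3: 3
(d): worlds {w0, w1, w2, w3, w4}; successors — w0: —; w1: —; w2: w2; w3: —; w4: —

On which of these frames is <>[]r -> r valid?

(d)

The schema corresponds to a generalized confluence (Geach) condition: forall x forall y (xRy -> exists w (yRw & x = w)).
(a): fails — 1R2 but no w with 2Rw and 1=w.
(b): fails — 1R0 but no w with 0Rw and 1=w.
(c): fails — 0R1 but no w with 1Rw and 0=w.
(d): satisfies the condition.
Valid on: (d).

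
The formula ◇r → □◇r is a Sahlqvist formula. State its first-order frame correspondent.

The Euclidean property

Suppose ◇r→□◇r is valid. Take Rxy, Rxz and set V(r)={y}. Then ◇r at x, so □◇r at x, so ◇r at z, so some w with Rzw has r; w=y, i.e. Rzy. By symmetry of the argument, Ryz.
Conversely, any frame satisfying ∀x ∀y ∀z (Rxy ∧ Rxz → Ryz) validates the schema.
Frame condition: ∀x ∀y ∀z (Rxy ∧ Rxz → Ryz).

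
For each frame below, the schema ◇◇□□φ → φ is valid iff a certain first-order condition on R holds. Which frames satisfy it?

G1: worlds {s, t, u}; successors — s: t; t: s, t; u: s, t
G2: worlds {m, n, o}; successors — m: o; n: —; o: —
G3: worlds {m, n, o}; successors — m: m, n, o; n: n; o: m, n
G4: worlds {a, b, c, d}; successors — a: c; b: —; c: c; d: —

G2

This is the axiom for a generalized confluence (Geach) condition; its first-order frame correspondent is ∀x ∀y (xR²y → ∃w (yR²w ∧ x = w)).
G1: fails — uR²s but no w with sR²w and u=w.
G2: satisfies the condition.
G3: fails — mR²n but no w with nR²w and m=w.
G4: fails — aR²c but no w with cR²w and a=w.
Valid on: G2.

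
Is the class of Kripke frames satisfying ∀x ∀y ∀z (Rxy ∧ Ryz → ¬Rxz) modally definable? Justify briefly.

Not modally definable

Any modally definable frame class is closed under surjective bounded morphisms.
The 5-cycle (worlds s,t,u,v,w with s→t→u→v→w→s) is intransitive. Mapping every world to a single reflexive point • is a surjective bounded morphism; the reflexive point is not intransitive (R••∧R•• but R••).
So no modal formula (or set of formulas) defines exactly the intransitive frames.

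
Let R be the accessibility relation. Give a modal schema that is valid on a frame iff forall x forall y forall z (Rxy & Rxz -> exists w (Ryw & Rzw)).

This is convergence; the standard corresponding axiom is .2: ◇□q → □◇q.
Suppose ◇□q→□◇q is valid. Take Rxy, Rxz and set V(q)={w : Ryw}. Then □q at y so ◇□q at x, so □◇q at x, so ◇q at z, giving w with Rzw and Ryw.

◇□q → □◇q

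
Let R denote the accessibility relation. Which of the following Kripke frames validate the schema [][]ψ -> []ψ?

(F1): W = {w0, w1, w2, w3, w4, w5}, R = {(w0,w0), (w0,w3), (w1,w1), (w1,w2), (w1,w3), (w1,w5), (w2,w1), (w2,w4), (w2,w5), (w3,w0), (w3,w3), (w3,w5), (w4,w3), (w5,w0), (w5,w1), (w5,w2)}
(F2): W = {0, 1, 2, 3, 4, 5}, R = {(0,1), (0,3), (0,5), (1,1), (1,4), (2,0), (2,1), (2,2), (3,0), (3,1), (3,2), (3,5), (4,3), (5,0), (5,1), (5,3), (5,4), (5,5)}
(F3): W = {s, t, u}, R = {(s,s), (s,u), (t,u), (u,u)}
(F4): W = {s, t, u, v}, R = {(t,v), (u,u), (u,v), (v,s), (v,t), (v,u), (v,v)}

(F3), (F4)

This is the axiom for density; its first-order frame correspondent is forall x forall y (Rxy -> exists z (Rxz & Rzy)).
(F1): fails — Rw2w4 but no z with Rw2z and Rzw4.
(F2): fails — R43 but no z with R4z and Rz3.
(F3): ✓.
(F4): ✓.
Valid on: (F3), (F4).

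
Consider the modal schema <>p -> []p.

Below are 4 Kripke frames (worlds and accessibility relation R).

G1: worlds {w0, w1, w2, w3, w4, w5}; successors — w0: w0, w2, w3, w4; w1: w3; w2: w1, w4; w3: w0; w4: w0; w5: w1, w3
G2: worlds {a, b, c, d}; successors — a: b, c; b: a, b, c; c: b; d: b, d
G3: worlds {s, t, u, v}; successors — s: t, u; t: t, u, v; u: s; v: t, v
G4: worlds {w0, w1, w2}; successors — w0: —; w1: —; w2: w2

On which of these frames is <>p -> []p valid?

This is the axiom for partial functionality; its first-order frame correspondent is forall x forall y forall z (Rxy & Rxz -> y = z).
G1: fails — w0 sees both w0 and w2.
G2: fails — a sees both b and c.
G3: fails — s sees both t and u.
G4: ✓.
Valid on: G4.

G4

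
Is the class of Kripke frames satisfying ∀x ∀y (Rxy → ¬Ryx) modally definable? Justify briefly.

Not definable by any modal formula

If a class were modally definable it would be closed under surjective bounded morphisms (Goldblatt–Thomason).
The 3-cycle (worlds s,t,u with s→t→u→s) is asymmetric. Mapping every world to a single reflexive point • is a surjective bounded morphism, and the reflexive point is not asymmetric (R•• but asymmetry requires ¬R••).
Hence asymmetry is not modally definable.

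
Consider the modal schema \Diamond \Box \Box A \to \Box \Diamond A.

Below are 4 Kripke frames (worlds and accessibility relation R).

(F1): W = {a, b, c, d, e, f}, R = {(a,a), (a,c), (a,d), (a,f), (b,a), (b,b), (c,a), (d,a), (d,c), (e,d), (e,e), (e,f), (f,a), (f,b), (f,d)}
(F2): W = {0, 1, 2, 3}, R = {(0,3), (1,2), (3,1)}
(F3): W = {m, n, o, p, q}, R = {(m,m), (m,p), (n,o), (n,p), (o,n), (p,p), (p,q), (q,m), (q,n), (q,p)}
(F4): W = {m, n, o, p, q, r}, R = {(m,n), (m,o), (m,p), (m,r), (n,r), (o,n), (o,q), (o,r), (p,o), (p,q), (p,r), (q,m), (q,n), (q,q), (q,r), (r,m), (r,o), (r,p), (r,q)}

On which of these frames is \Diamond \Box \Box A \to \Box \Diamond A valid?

This is the axiom for a generalized confluence (Geach) condition; its first-order frame correspondent is \forall x \forall y \forall z ((xRy \wedge xRz) \to \exists w (y R^2 w \wedge zRw)).
(F1): holds.
(F2): fails — 0R3, 0R3 but no w with 3R²w and 3Rw.
(F3): fails — nRo, nRo but no w with oR²w and oRw.
(F4): fails — mRn, mRn but no w with nR²w and nRw.

(F1)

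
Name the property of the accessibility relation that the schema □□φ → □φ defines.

density

This is the C4 axiom.
It corresponds to density: ∀x ∀y (Rxy → ∃z (Rxz ∧ Rzy)).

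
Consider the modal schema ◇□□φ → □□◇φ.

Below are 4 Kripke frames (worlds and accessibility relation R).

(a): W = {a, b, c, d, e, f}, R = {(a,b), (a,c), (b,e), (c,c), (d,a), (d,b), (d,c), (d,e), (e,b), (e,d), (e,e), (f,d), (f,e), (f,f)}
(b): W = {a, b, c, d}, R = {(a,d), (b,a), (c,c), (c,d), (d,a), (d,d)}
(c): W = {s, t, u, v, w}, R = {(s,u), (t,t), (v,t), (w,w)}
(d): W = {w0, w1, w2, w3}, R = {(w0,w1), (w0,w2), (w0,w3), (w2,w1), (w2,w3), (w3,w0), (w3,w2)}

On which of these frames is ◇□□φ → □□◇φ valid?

Frame correspondent (Sahlqvist): ∀x ∀y ∀z ((xRy ∧ xR²z) → ∃w (yR²w ∧ zRw)) — i.e. a generalized confluence (Geach) condition.
(a): fails — aRb, aR²c but no w with bR²w and cRw.
(b): satisfies the condition.
(c): satisfies the condition.
(d): fails — w0Rw1, w0R²w0 but no w with w1R²w and w0Rw.
Valid on: (b), (c).

(b), (c)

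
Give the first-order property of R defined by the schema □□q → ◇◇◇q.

This is a Sahlqvist (Geach-type) schema ◇^0□^2q → □^0◇^3q.
First-order correspondent: ∀x ∃w (xR²w ∧ xR³w).

∀x ∃w (xR²w ∧ xR³w)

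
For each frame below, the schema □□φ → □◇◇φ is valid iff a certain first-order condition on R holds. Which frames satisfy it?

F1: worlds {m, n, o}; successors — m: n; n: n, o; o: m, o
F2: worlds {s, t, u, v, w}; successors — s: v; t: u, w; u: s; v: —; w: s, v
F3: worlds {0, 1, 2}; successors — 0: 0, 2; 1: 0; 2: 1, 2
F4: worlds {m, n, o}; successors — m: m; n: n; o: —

F1, F3, F4

The schema corresponds to a generalized confluence (Geach) condition: ∀x ∀z (xRz → ∃w (xR²w ∧ zR²w)).
F1: condition met.
F2: fails — sRv but no w* with sR²w* and vR²w*.
F3: condition met.
F4: condition met.
Valid on: F1, F3, F4.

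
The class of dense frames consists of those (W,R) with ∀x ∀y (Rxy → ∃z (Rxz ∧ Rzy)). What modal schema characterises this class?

□□p → □p

This is density; the standard corresponding axiom is C4: □□p → □p.
Suppose □□p→□p is valid. Take Rxy and set V(p)={w : xR²w}. Then □□p at x, so □p at x, so p at y, i.e. ∃z(Rxz∧Rzy).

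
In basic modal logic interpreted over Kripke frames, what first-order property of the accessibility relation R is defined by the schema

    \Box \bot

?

emptiness of R: \forall x \forall y \neg Rxy

□⊥ is valid iff no world has any successor (otherwise □⊥ fails at any world with one).
Conversely, on a frame with emptiness of R the schema holds at every world under every valuation.
So the correspondent is emptiness of R.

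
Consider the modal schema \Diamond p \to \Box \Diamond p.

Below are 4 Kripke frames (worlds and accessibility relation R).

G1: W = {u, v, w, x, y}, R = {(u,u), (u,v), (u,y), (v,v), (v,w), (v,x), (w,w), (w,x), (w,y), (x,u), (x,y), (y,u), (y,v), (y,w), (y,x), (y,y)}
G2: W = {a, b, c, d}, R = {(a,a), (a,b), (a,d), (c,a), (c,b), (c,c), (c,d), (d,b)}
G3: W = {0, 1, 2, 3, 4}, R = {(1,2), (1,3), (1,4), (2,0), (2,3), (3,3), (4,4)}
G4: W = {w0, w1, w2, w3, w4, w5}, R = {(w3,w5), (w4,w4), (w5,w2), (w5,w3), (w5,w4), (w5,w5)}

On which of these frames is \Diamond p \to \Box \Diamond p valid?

Frame correspondent (Sahlqvist): \forall x \forall y \forall z (Rxy \wedge Rxz \to Ryz) — i.e. the Euclidean property.
G1: fails — Ruv and Ruu but not Rvu.
G2: fails — Rab and Rab but not Rbb.
G3: fails — R12 and R12 but not R22.
G4: fails — Rw5w2 and Rw5w5 but not Rw2w5.
Valid on no frame.

none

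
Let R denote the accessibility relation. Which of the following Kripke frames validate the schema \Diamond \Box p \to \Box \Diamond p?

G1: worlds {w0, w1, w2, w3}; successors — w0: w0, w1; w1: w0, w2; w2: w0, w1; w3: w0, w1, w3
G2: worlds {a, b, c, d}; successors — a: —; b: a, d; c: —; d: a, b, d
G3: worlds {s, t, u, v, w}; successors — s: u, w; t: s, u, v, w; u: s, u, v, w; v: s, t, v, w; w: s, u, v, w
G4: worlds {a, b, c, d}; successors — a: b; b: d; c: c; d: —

G1, G3

The schema corresponds to convergence: \forall x \forall y \forall z (Rxy \wedge Rxz \to \exists w (Ryw \wedge Rzw)).
G1: holds.
G2: fails — Rba and Rba but a and a have no common successor.
G3: holds.
G4: fails — Rbd and Rbd but d and d have no common successor.
Valid on: G1, G3.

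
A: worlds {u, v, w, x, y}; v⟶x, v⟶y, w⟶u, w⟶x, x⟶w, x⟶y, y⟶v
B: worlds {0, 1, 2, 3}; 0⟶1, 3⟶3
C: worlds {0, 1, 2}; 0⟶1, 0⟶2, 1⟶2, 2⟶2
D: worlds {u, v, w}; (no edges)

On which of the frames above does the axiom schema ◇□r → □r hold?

This is the axiom for the Euclidean property; its first-order frame correspondent is ∀x ∀y ∀z (Rxy ∧ Rxz → Ryz).
A: fails — Rvx and Rvx but not Rxx.
B: fails — R01 and R01 but not R11.
C: fails — R01 and R01 but not R11.
D: condition met.
Valid on: D.

D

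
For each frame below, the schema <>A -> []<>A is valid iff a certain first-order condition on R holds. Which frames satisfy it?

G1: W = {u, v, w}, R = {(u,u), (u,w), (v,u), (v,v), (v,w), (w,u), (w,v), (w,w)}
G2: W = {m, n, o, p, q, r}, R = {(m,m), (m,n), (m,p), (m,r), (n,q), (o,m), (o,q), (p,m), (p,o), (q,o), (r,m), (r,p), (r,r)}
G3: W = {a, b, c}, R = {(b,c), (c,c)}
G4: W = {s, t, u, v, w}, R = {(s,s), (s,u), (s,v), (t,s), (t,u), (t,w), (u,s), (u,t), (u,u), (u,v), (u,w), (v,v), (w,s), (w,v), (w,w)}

G3

This is the axiom for the Euclidean property; its first-order frame correspondent is forall x forall y forall z (Rxy & Rxz -> Ryz).
G1: fails — Rvu and Rvv but not Ruv.
G2: fails — Rmr and Rmn but not Rrn.
G3: ✓.
G4: fails — Rsv and Rsu but not Rvu.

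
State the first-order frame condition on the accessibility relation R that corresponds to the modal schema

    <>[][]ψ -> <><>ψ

This is a Sahlqvist (Geach-type) schema ◇^1□^2ψ → □^0◇^2ψ.
First-order correspondent: forall x forall y (xRy -> exists w (y R^2 w & x R^2 w)).

forall x forall y (xRy -> exists w (y R^2 w & x R^2 w))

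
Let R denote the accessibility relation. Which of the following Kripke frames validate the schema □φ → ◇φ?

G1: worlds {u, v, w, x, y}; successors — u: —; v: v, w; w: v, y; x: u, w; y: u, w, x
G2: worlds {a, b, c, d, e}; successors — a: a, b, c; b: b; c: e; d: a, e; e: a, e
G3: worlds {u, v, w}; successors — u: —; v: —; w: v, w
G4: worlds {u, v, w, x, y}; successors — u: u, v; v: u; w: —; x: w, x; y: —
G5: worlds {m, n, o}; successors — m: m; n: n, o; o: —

This is the axiom for seriality; its first-order frame correspondent is ∀x ∃y Rxy.
G1: fails — world u has no successor.
G2: satisfies the condition.
G3: fails — world u has no successor.
G4: fails — world w has no successor.
G5: fails — world o has no successor.
Valid on: G2.

G2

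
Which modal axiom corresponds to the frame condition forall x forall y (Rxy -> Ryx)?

The condition is symmetry. The B schema ψ → □◇ψ defines it.
Suppose ψ→□◇ψ is valid. Take Rxy and set V(ψ)={x}. Then ψ at x, so □◇ψ at x, so ◇ψ at y, so some z with Ryz has ψ; z=x, i.e. Ryx.

ψ → □◇ψ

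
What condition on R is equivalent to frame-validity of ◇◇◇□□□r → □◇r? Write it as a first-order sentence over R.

This is a Sahlqvist (Geach-type) schema ◇^3□^3r → □^1◇^1r.
Minimal-valuation argument: fix x; take any y with xR^3y and any z with xR^1z. Set V(r) to the set of worlds R-reachable from y in exactly 3 steps. Then □^3r holds at y, so the antecedent holds at x; validity forces ◇^1r at z, giving a w with zR^1w and yR^3w.
First-order correspondent: ∀x ∀y ∀z ((xR³y ∧ xRz) → ∃w (yR³w ∧ zRw)).

∀x ∀y ∀z ((xR³y ∧ xRz) → ∃w (yR³w ∧ zRw))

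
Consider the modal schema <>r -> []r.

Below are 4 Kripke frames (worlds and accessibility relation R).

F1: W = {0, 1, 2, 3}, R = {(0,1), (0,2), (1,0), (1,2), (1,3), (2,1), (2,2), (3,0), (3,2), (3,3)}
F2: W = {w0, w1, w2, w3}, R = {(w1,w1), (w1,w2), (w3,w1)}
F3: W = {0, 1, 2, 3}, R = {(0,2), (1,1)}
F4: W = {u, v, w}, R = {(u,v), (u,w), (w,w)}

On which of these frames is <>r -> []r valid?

The schema corresponds to partial functionality: forall x forall y forall z (Rxy & Rxz -> y = z).
F1: fails — 0 sees both 1 and 2.
F2: fails — w1 sees both w1 and w2.
F3: satisfies the condition.
F4: fails — u sees both v and w.
Valid on: F3.

F3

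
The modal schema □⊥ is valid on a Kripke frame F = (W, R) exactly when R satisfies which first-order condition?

□⊥ is valid iff no world has any successor (otherwise □⊥ fails at any world with one).

emptiness of R: ∀x ∀y ¬Rxy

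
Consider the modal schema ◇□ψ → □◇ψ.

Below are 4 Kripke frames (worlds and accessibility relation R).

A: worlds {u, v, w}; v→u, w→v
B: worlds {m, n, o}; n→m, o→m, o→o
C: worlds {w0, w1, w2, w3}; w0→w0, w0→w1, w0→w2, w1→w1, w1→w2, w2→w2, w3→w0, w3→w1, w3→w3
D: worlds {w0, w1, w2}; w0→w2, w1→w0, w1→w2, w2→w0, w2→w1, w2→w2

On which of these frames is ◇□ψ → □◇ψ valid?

This is the axiom for convergence; its first-order frame correspondent is ∀x ∀y ∀z (Rxy ∧ Rxz → ∃w (Ryw ∧ Rzw)).
A: fails — Rvu and Rvu but u and u have no common successor.
B: fails — Rnm and Rnm but m and m have no common successor.
C: satisfies the condition.
D: satisfies the condition.
Valid on: C, D.

C, D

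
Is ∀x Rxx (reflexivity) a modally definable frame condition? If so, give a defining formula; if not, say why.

Yes: it is reflexivity, defined by the T schema □q → q.

Definable; □q → q defines it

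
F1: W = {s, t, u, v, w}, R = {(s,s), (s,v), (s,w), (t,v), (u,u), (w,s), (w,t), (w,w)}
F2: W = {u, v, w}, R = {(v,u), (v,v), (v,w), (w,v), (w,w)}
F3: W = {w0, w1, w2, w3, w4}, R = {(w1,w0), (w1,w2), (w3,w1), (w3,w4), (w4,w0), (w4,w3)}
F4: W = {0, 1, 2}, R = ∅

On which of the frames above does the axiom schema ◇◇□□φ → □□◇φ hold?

F4

Frame correspondent (Sahlqvist): ∀x ∀y ∀z ((xR²y ∧ xR²z) → ∃w (yR²w ∧ zRw)) — i.e. a generalized confluence (Geach) condition.
F1: fails — sR²s, sR²v but no w* with sR²w* and vRw*.
F2: fails — vR²u, vR²u but no t with uR²t and uRt.
F3: fails — w3R²w0, w3R²w0 but no w with w0R²w and w0Rw.
F4: holds.
Valid on: F4.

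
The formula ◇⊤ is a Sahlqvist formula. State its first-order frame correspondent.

seriality

◇⊤ holds at w iff w has a successor, so frame-validity of ◇⊤ is exactly seriality. Equivalently via □r → ◇r:
Suppose □r→◇r is valid. At any x set V(r)=W. Then □r at x, so ◇r at x, so x has a successor.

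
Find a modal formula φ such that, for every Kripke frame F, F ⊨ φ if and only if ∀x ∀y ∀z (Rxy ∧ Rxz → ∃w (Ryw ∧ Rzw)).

A defining formula is ◇□s → □◇s (the .2 axiom).
Suppose ◇□s→□◇s is valid. Take Rxy, Rxz and set V(s)={w : Ryw}. Then □s at y so ◇□s at x, so □◇s at x, so ◇s at z, giving w with Rzw and Ryw.

◇□s → □◇s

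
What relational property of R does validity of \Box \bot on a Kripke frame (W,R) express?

Emptiness of R

□⊥ is valid iff no world has any successor (otherwise □⊥ fails at any world with one).
The converse is a direct semantic check.
So the correspondent is emptiness of R.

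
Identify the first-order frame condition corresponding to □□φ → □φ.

density

This is the C4 axiom.
It corresponds to density: ∀x ∀y (Rxy → ∃z (Rxz ∧ Rzy)).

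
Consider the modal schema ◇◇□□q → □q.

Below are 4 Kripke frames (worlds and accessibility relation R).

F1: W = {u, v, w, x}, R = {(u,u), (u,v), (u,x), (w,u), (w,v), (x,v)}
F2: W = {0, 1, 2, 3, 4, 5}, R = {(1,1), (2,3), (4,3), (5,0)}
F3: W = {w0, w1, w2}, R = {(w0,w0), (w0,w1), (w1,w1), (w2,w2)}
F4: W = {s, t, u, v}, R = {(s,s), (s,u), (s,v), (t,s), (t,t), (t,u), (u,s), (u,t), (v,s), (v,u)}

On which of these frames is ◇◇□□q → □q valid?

F2, F4

Frame correspondent (Sahlqvist): ∀x ∀y ∀z ((xR²y ∧ xRz) → ∃w (yR²w ∧ z = w)) — i.e. a generalized confluence (Geach) condition.
F1: fails — uR²v, uRu but no t with vR²t and u=t.
F2: ✓.
F3: fails — w0R²w1, w0Rw0 but no w with w1R²w and w0=w.
F4: ✓.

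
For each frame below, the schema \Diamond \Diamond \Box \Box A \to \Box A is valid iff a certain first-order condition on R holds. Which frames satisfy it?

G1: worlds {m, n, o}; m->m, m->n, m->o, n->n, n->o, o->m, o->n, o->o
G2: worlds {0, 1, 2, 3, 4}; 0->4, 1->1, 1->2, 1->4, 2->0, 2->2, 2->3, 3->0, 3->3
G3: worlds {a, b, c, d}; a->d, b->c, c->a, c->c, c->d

G1

Frame correspondent (Sahlqvist): \forall x \forall y \forall z ((x R^2 y \wedge xRz) \to \exists w (y R^2 w \wedge z = w)) — i.e. a generalized confluence (Geach) condition.
G1: holds.
G2: fails — 1R²0, 1R1 but no w with 0R²w and 1=w.
G3: fails — bR²a, bRc but no w with aR²w and c=w.
Valid on: G1.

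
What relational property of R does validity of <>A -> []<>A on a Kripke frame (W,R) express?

Suppose ◇A→□◇A is valid. Take Rxy, Rxz and set V(A)={y}. Then ◇A at x, so □◇A at x, so ◇A at z, so some w with Rzw has A; w=y, i.e. Rzy. By symmetry of the argument, Ryz.

The Euclidean property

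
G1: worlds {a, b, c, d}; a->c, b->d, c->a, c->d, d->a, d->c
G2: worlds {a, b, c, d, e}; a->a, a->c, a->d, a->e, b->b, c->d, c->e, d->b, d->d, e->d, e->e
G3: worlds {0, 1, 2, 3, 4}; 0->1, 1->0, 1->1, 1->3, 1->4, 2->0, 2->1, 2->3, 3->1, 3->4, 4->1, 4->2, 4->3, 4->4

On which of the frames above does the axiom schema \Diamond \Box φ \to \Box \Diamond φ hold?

This is the axiom for convergence; its first-order frame correspondent is \forall x \forall y \forall z (Rxy \wedge Rxz \to \exists w (Ryw \wedge Rzw)).
G1: fails — Rdc and Rda but c and a have no common successor.
G2: satisfies the condition.
G3: satisfies the condition.

G2, G3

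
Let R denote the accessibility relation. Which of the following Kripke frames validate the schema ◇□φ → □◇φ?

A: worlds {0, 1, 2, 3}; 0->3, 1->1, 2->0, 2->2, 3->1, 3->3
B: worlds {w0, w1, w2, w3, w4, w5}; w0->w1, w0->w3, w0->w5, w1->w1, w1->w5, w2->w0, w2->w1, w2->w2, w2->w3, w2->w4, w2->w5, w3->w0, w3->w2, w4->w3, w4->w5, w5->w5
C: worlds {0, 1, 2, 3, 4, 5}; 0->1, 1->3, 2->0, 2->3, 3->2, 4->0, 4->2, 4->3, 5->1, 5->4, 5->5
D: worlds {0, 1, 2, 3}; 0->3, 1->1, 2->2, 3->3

Frame correspondent (Sahlqvist): ∀x ∀y ∀z (Rxy ∧ Rxz → ∃w (Ryw ∧ Rzw)) — i.e. convergence.
A: fails — R20 and R22 but 0 and 2 have no common successor.
B: fails — Rw0w5 and Rw0w3 but w5 and w3 have no common successor.
C: fails — R23 and R20 but 3 and 0 have no common successor.
D: satisfies the condition.
Valid on: D.

D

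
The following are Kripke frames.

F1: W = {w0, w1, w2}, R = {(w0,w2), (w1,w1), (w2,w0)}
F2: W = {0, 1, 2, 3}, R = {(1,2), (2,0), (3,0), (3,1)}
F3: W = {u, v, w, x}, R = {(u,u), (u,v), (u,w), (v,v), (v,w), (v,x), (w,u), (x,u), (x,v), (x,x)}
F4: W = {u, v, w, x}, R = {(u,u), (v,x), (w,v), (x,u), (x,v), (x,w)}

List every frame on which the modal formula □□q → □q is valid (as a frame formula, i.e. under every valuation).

F3

Frame correspondent (Sahlqvist): ∀x ∀y (Rxy → ∃z (Rxz ∧ Rzy)) — i.e. density.
F1: fails — Rw0w2 but no z with Rw0z and Rzw2.
F2: fails — R12 but no z with R1z and Rz2.
F3: condition met.
F4: fails — Rxw but no z with Rxz and Rzw.
Valid on: F3.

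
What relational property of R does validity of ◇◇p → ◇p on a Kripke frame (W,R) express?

Replacing p by ¬p and contraposing gives the equivalent schema □p → □□p.
Suppose □p→□□p is valid. Take Rxy, Ryz and set V(p)={w : Rxw}. Then □p at x, so □□p at x, so □p at y, so p at z, i.e. Rxz.
Conversely, any frame satisfying ∀x ∀y ∀z (Rxy ∧ Ryz → Rxz) validates the schema.
Frame condition: ∀x ∀y ∀z (Rxy ∧ Ryz → Rxz).

Transitivity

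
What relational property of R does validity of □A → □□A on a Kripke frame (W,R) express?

Suppose □A→□□A is valid. Take Rxy, Ryz and set V(A)={w : Rxw}. Then □A at x, so □□A at x, so □A at y, so A at z, i.e. Rxz.

Transitivity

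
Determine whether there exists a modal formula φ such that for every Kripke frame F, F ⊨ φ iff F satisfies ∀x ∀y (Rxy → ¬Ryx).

Any modally definable frame class is closed under surjective bounded morphisms.
The 5-cycle (worlds w0,w1,w2,w3,w4 with w0→w1→w2→w3→w4→w0) is asymmetric. Mapping every world to a single reflexive point • is a surjective bounded morphism, and the reflexive point is not asymmetric (R•• but asymmetry requires ¬R••).
Hence asymmetry is not modally definable.

No — not modally definable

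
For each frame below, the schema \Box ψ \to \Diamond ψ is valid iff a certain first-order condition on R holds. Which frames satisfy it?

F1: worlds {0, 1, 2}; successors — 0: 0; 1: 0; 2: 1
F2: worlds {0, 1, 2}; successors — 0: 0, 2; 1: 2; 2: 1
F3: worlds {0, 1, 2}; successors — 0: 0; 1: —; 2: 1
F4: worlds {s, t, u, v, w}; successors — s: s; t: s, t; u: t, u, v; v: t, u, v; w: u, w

The schema corresponds to seriality: \forall x \exists y Rxy.
F1: condition met.
F2: condition met.
F3: fails — world 1 has no successor.
F4: condition met.
Valid on: F1, F2, F4.

F1, F2, F4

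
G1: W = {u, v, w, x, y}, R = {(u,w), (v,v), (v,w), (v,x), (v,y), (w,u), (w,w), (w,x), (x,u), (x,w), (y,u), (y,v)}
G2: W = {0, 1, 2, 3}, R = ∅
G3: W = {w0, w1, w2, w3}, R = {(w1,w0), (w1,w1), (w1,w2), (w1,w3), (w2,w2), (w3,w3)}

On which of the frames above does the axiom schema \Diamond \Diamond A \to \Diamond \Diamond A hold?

G1, G2, G3

This is the axiom for a generalized confluence (Geach) condition; its first-order frame correspondent is \forall x \forall y (x R^2 y \to \exists w (y = w \wedge x R^2 w)).
G1: satisfies the condition.
G2: satisfies the condition.
G3: satisfies the condition.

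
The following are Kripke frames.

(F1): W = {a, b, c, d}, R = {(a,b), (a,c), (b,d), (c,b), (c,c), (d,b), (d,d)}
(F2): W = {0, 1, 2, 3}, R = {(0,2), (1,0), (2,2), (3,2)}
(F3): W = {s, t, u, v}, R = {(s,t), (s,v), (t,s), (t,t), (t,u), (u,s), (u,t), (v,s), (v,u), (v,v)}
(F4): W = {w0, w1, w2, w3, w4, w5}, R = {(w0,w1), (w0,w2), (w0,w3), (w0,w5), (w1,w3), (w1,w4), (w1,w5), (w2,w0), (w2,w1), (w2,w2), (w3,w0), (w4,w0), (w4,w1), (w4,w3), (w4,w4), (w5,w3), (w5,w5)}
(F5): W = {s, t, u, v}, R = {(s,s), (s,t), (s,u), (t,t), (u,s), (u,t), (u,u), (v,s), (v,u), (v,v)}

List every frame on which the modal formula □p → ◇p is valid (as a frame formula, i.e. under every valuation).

(F1), (F2), (F3), (F4), (F5)

Frame correspondent (Sahlqvist): ∀x ∃y Rxy — i.e. seriality.
(F1): condition met.
(F2): condition met.
(F3): condition met.
(F4): condition met.
(F5): condition met.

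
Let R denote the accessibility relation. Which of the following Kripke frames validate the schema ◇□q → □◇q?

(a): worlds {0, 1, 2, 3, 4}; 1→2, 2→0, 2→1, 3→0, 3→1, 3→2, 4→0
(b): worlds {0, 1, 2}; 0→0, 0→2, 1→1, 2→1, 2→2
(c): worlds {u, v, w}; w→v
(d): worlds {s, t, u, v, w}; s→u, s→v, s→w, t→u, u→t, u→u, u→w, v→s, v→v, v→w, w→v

The schema corresponds to convergence: ∀x ∀y ∀z (Rxy ∧ Rxz → ∃w (Ryw ∧ Rzw)).
(a): fails — R20 and R20 but 0 and 0 have no common successor.
(b): satisfies the condition.
(c): fails — Rwv and Rwv but v and v have no common successor.
(d): fails — Rsw and Rsu but w and u have no common successor.
Valid on: (b).

(b)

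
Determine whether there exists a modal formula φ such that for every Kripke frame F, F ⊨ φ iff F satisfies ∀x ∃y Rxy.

Yes, by □q → ◇q

Yes: it is seriality, defined by the D schema □q → ◇q.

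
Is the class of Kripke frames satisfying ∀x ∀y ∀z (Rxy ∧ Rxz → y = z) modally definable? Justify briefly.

Yes: it is partial functionality, defined by the CD schema ◇q → □q.
Suppose ◇q→□q is valid. Take Rxy, Rxz and set V(q)={y}. Then ◇q at x, so □q at x, so q at z, i.e. z=y.

Definable; ◇q → □q defines it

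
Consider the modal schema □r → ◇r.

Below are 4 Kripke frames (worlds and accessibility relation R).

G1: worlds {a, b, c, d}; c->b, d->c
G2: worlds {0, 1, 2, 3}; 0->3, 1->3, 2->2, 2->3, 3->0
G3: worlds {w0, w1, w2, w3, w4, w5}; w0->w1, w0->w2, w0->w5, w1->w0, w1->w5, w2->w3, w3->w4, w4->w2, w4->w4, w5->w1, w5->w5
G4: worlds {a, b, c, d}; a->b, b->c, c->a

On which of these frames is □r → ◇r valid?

G2, G3

The schema corresponds to seriality: ∀x ∃y Rxy.
G1: fails — world a has no successor.
G2: satisfies the condition.
G3: satisfies the condition.
G4: fails — world d has no successor.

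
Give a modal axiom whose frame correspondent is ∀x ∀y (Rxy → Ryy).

The condition is shift-reflexivity. The T□ schema □(□s → s) defines it.
Suppose □(□s→s) is valid. Take Rxy and set V(s)={w : Ryw}. Then at y, □s holds; since □(□s→s) at x, □s→s at y, so s at y, i.e. Ryy.

□(□s → s)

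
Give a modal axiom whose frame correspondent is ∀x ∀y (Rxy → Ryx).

ψ → □◇ψ

The condition is symmetry. The B schema ψ → □◇ψ defines it.
Suppose ψ→□◇ψ is valid. Take Rxy and set V(ψ)={x}. Then ψ at x, so □◇ψ at x, so ◇ψ at y, so some z with Ryz has ψ; z=x, i.e. Ryx.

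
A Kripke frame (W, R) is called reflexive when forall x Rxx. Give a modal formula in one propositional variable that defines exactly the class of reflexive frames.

The condition is reflexivity. The T schema □s → s defines it.
Suppose □s→s is valid. At any x set V(s)={w : Rxw}. Then □s holds at x, so s holds at x, i.e. Rxx.

□s → s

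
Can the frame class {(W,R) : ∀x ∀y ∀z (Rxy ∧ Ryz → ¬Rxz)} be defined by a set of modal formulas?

Modal frame validity is preserved under surjective bounded morphisms.
The 7-cycle (worlds 0,1,2,3,4,5,6 with 0→1→2→3→4→5→6→0) is intransitive. Mapping every world to a single reflexive point • is a surjective bounded morphism; the reflexive point is not intransitive (R••∧R•• but R••).
So no modal formula (or set of formulas) defines exactly the intransitive frames.

Not definable by any modal formula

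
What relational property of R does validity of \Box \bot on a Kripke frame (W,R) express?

This is the Ver axiom.
Its frame correspondent is emptiness of R — \forall x \forall y \neg Rxy.

Emptiness of R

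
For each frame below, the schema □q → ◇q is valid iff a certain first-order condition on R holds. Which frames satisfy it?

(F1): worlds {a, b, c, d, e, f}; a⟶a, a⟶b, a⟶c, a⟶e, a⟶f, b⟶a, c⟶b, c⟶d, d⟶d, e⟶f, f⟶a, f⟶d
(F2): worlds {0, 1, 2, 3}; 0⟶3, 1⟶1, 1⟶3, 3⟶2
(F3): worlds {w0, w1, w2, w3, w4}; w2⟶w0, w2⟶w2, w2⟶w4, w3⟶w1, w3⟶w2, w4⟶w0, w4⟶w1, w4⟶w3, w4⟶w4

(F1)

This is the axiom for seriality; its first-order frame correspondent is ∀x ∃y Rxy.
(F1): ✓.
(F2): fails — world 2 has no successor.
(F3): fails — world w0 has no successor.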